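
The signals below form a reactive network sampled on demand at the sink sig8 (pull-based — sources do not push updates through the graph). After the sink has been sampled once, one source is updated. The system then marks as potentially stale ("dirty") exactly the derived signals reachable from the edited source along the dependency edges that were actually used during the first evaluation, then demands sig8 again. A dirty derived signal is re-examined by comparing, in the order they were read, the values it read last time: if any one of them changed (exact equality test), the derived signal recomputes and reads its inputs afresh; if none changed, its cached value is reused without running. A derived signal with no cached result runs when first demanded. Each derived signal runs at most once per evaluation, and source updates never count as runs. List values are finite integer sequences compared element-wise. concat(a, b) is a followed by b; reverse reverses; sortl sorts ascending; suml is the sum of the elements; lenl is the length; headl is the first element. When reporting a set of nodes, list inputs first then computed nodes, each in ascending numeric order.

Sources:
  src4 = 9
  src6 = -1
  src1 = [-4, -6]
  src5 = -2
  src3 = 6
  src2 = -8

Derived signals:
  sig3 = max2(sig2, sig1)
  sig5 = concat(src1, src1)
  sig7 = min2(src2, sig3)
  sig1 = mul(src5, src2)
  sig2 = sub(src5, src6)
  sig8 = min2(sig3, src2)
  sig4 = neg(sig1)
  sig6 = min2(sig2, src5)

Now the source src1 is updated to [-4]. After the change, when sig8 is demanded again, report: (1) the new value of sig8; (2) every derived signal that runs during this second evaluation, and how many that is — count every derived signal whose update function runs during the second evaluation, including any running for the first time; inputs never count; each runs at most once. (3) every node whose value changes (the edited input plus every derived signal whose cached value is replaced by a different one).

Initial pass — values computed on the first demand:
  sig1 = mul(-2, -8) = 16
  sig2 = sub(-2, -1) = -1
  sig3 = max2(-1, 16) = 16
  sig8 = min2(16, -8) = -8

Second demand — change propagation:
  no demanded computation ever read src1, so the edit dirties nothing and nothing runs.

The important point: nothing the output needs ever reads src1, so the edit is invisible to it.

sig8 now evaluates to -8.
Run set: none (0 run).
Changed values: src1.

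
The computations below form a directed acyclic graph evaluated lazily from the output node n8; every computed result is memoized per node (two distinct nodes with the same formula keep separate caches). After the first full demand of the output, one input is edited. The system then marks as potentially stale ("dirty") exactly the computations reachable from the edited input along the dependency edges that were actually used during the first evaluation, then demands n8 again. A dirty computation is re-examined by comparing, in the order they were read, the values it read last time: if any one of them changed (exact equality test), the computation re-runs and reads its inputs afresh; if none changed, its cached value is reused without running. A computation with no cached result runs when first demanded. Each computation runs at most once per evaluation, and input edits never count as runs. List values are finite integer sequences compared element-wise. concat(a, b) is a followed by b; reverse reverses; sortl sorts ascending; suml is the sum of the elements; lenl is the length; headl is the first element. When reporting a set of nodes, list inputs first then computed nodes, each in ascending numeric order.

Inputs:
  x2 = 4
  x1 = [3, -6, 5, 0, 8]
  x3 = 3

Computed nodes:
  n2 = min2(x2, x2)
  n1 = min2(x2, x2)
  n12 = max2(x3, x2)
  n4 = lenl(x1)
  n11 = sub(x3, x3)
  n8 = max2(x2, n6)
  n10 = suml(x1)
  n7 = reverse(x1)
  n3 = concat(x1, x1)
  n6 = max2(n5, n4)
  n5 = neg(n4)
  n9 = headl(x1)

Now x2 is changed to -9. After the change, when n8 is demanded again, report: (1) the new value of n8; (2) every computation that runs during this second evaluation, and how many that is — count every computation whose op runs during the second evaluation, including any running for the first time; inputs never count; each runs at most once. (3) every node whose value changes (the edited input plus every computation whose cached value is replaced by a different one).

First demand of the output computes:
  n4 = lenl([3, -6, 5, 0, 8]) = 5
  n5 = neg(5) = -5
  n6 = max2(-5, 5) = 5
  n8 = max2(4, 5) = 5

After the edit, cleaning proceeds:
  n8: a read changed (x2 4->-9) — executes, giving 5 — identical to its old value.

Demanding n8 again yields 5.
1 computations run: n8.
The nodes whose values change: x2.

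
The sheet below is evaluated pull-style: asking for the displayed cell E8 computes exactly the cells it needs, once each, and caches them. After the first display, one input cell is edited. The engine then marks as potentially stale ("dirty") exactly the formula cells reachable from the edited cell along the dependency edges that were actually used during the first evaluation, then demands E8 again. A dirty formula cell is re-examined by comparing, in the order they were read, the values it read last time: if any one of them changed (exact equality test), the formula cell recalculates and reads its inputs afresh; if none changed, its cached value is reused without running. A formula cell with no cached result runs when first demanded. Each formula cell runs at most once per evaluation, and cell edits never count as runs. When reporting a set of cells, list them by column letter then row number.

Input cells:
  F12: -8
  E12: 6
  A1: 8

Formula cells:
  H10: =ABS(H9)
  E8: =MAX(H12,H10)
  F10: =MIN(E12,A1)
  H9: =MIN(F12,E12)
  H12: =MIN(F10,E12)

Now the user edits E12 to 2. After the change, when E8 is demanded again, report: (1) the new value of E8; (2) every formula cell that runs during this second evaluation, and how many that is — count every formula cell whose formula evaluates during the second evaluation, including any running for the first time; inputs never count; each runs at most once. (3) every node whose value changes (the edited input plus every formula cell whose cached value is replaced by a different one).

First demand of the output computes:
  F10 = MIN(6, 8) = 6
  H9 = MIN(-8, 6) = -8
  H10 = ABS(-8) = 8
  H12 = MIN(6, 6) = 6
  E8 = MAX(6, 8) = 8

After the edit, cleaning proceeds:
  F10: a read changed (E12 6->2) — executes, giving 2.
  H9: a read changed (E12 6->2) — executes, giving -8 — identical to its old value.
  H10: dirty, but its reads are unchanged (H9 unchanged); cached 8 stands.
  H12: a read changed (F10 6->2; E12 6->2) — executes, giving 2.
  E8: a read changed (H12 6->2) — executes, giving 8 — identical to its old value.

Note where the cutoff bites: H10 is checked, finds nothing changed, and keeps its cache.

Demanding E8 again yields 8.
4 formula cells run: E8, F10, H9, H12.
The nodes whose values change: E12, F10, H12.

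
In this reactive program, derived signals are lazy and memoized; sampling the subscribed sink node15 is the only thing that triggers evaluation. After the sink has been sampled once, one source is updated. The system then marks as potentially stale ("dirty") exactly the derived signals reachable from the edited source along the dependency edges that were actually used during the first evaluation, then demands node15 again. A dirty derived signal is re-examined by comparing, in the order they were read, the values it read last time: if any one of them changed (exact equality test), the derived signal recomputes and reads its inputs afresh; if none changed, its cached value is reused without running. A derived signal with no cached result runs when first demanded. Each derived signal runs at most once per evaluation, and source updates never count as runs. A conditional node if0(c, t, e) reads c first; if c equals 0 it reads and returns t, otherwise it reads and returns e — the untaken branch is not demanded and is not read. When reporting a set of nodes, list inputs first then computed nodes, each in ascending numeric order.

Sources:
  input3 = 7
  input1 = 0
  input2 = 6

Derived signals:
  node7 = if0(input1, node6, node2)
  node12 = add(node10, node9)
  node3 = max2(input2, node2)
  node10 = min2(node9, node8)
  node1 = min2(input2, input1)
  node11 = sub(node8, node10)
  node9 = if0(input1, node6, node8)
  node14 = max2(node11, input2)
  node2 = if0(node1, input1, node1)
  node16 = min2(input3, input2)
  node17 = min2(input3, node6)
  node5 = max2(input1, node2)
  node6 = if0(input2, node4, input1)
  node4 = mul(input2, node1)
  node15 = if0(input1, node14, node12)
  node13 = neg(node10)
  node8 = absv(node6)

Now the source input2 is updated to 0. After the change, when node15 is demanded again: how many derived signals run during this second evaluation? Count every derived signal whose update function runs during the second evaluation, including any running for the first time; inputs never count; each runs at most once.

5 derived signals run: node1, node4, node6, node14, node15.
Note the branch switch — node1, node4 had no cache and run now for the first time.

First demand of the output computes:
  node6 = if0(input2=6 -> else branch input1) = 0
  node8 = absv(0) = 0
  node9 = if0(input1=0 -> then branch node6) = 0
  node10 = min2(0, 0) = 0
  node11 = sub(0, 0) = 0
  node14 = max2(0, 6) = 6
  node15 = if0(input1=0 -> then branch node14) = 6

After the edit, cleaning proceeds:
  node1: had never run; runs now, result 0.
  node4: had never run; runs now, result 0.
  node6: a read changed (input2 6->0) — executes, giving 0 — identical to its old value.
  node8: dirty, but its reads are unchanged (node6 unchanged); cached 0 stands.
  node9: dirty, but its reads are unchanged (input1 unchanged, node6 unchanged); cached 0 stands.
  node10: dirty, but its reads are unchanged (node9 unchanged, node8 unchanged); cached 0 stands.
  node11: dirty, but its reads are unchanged (node8 unchanged, node10 unchanged); cached 0 stands.
  node14: a read changed (input2 6->0) — executes, giving 0.
  node15: a read changed (node14 6->0) — executes, giving 0.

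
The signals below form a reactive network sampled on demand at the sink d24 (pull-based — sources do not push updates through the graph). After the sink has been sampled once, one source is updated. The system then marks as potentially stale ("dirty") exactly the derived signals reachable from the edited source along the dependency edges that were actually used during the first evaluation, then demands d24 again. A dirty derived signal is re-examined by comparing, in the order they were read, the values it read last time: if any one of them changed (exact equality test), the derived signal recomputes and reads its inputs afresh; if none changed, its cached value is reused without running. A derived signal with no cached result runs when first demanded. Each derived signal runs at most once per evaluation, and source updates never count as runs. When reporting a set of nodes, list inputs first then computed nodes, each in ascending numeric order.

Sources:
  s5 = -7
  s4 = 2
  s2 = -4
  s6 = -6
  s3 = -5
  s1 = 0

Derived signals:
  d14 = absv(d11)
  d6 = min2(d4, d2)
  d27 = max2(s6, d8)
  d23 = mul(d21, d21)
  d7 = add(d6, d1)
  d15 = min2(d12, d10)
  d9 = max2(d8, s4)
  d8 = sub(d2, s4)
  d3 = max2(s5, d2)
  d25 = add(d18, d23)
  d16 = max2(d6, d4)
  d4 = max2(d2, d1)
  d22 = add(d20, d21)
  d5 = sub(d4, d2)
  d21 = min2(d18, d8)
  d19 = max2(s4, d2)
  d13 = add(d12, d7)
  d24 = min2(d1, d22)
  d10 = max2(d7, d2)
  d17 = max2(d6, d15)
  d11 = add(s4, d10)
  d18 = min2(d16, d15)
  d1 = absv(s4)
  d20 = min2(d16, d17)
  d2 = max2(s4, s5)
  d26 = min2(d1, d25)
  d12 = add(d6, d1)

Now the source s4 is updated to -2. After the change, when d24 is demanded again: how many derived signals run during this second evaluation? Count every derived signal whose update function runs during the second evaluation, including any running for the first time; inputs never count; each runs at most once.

Run set: d1, d2, d4, d6, d7, d8, d10, d12, d15, d16, d17, d18, d20, d21, d22, d24 (16 run).

Initial pass — values computed on the first demand:
  d1 = absv(2) = 2
  d2 = max2(2, -7) = 2
  d4 = max2(2, 2) = 2
  d6 = min2(2, 2) = 2
  d7 = add(2, 2) = 4
  d8 = sub(2, 2) = 0
  d10 = max2(4, 2) = 4
  d12 = add(2, 2) = 4
  d15 = min2(4, 4) = 4
  d16 = max2(2, 2) = 2
  d17 = max2(2, 4) = 4
  d18 = min2(2, 4) = 2
  d20 = min2(2, 4) = 2
  d21 = min2(2, 0) = 0
  d22 = add(2, 0) = 2
  d24 = min2(2, 2) = 2

Second demand — change propagation:
  d1: re-runs because s4 2->-2; new result 2 (unchanged).
  d2: re-runs because s4 2->-2; new result -2.
  d4: re-runs because d2 2->-2; new result 2 (unchanged).
  d6: re-runs because d2 2->-2; new result -2.
  d7: re-runs because d6 2->-2; new result 0.
  d8: re-runs because d2 2->-2; s4 2->-2; new result 0 (unchanged).
  d10: re-runs because d7 4->0; d2 2->-2; new result 0.
  d12: re-runs because d6 2->-2; new result 0.
  d15: re-runs because d12 4->0; d10 4->0; new result 0.
  d16: re-runs because d6 2->-2; new result 2 (unchanged).
  d17: re-runs because d6 2->-2; d15 4->0; new result 0.
  d18: re-runs because d15 4->0; new result 0.
  d20: re-runs because d17 4->0; new result 0.
  d21: re-runs because d18 2->0; new result 0 (unchanged).
  d22: re-runs because d20 2->0; new result 0.
  d24: re-runs because d22 2->0; new result 0.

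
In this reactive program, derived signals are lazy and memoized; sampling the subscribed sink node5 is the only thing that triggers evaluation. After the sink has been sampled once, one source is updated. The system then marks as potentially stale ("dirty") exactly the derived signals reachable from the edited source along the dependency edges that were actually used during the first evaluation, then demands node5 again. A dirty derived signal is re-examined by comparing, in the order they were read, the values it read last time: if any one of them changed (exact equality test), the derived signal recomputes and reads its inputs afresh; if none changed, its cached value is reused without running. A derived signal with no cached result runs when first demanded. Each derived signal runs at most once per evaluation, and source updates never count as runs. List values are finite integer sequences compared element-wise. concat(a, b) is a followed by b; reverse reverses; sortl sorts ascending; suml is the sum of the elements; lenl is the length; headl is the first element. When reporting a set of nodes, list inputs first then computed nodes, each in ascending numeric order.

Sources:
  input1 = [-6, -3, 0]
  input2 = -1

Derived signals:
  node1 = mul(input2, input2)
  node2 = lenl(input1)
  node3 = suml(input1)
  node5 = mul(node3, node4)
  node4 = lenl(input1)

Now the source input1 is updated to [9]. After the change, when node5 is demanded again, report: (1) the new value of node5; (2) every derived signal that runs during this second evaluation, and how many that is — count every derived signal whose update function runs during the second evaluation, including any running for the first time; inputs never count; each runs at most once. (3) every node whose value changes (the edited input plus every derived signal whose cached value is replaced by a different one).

First demand of the output computes:
  node3 = suml([-6, -3, 0]) = -9
  node4 = lenl([-6, -3, 0]) = 3
  node5 = mul(-9, 3) = -27

After the edit, cleaning proceeds:
  node3: a read changed (input1 [-6, -3, 0]->[9]) — executes, giving 9.
  node4: a read changed (input1 [-6, -3, 0]->[9]) — executes, giving 1.
  node5: a read changed (node3 -9->9; node4 3->1) — executes, giving 9.

Demanding node5 again yields 9.
3 derived signals run: node3, node4, node5.
The nodes whose values change: input1, node3, node4, node5.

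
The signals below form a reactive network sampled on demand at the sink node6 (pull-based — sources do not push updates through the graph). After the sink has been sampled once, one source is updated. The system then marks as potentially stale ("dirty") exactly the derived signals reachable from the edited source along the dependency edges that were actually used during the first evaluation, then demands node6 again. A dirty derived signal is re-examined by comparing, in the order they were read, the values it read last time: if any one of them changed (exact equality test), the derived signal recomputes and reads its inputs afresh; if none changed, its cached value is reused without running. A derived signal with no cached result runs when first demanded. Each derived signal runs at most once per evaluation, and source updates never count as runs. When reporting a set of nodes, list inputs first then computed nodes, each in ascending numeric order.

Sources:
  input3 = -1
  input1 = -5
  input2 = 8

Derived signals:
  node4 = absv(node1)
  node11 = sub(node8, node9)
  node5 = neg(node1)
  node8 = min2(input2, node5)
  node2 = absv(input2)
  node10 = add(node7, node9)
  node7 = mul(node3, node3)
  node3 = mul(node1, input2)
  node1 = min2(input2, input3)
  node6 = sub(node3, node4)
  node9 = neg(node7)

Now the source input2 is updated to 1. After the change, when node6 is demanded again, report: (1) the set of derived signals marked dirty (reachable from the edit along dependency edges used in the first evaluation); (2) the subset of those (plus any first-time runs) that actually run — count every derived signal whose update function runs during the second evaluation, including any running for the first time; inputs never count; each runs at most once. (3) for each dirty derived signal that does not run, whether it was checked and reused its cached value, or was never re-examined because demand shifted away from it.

Initial pass — values computed on the first demand:
  node1 = min2(8, -1) = -1
  node3 = mul(-1, 8) = -8
  node4 = absv(-1) = 1
  node6 = sub(-8, 1) = -9

Second demand — change propagation:
  node1: re-runs because input2 8->1; new result -1 (unchanged).
  node3: re-runs because input2 8->1; new result -1.
  node4: re-examined; everything it read last time is the same (node1 unchanged) — cache 1 kept, no run.
  node6: re-runs because node3 -8->-1; new result -2.

The important point: at node4 every value read last time is unchanged, so the dirty flag clears without a run.

Dirty set: node1, node3, node4, node6.
Run set: node1, node3, node6 (3 run).
Re-examined without running (cache reused): node4.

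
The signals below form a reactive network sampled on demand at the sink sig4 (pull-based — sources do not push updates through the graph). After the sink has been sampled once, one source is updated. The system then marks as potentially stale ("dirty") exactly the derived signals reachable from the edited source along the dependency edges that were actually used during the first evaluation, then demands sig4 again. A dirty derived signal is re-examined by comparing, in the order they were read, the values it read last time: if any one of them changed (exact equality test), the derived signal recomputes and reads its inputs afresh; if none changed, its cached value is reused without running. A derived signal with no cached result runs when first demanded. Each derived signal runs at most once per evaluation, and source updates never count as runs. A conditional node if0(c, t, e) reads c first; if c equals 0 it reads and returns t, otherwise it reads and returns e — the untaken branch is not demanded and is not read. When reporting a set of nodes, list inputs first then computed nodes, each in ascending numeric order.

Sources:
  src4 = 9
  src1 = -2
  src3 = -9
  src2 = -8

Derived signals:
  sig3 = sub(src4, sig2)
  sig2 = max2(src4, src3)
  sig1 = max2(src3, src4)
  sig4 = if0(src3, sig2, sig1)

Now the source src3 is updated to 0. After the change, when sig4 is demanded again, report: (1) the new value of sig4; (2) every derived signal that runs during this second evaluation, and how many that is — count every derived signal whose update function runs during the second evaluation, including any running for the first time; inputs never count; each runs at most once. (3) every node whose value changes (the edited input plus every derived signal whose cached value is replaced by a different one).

Initial pass — values computed on the first demand:
  sig1 = max2(-9, 9) = 9
  sig4 = if0(src3=-9 -> else branch sig1) = 9

Second demand — change propagation:
  sig1: dirty yet unreached — the second evaluation never asks for it.
  sig2: newly demanded (no cache) — executes and yields 9.
  sig4: re-runs because src3 -9->0; new result 9 (unchanged).

The important point: the flipped condition redirects demand; sig1 is left stale, never re-checked.

sig4 now evaluates to 9.
Run set: sig2, sig4 (2 run).
Changed values: src3.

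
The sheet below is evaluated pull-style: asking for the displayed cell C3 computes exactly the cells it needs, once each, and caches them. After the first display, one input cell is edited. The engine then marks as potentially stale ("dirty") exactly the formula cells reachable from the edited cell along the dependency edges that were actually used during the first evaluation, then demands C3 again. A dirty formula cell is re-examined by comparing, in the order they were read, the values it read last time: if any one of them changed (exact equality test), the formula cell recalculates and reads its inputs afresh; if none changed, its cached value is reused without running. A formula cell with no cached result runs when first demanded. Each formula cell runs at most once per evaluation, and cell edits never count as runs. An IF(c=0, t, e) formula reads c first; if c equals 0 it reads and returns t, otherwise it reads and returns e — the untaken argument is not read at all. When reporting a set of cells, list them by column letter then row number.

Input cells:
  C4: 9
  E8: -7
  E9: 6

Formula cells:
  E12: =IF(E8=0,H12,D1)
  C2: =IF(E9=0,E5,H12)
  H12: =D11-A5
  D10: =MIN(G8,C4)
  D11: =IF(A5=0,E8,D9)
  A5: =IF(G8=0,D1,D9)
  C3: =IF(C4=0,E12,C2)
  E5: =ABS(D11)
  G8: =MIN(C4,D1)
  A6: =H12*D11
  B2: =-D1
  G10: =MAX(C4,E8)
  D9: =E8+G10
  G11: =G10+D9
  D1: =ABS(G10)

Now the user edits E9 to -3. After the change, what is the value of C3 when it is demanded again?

First demand of the output computes:
  G10 = MAX(9, -7) = 9
  D1 = ABS(9) = 9
  D9 = -7 + 9 = 2
  G8 = MIN(9, 9) = 9
  A5 = IF(G8=0: G8=9 -> else branch D9) = 2
  D11 = IF(A5=0: A5=2 -> else branch D9) = 2
  H12 = 2 - 2 = 0
  C2 = IF(E9=0: E9=6 -> else branch H12) = 0
  C3 = IF(C4=0: C4=9 -> else branch C2) = 0

After the edit, cleaning proceeds:
  C2: a read changed (E9 6->-3) — executes, giving 0 — identical to its old value.
  C3: dirty, but its reads are unchanged (C4 unchanged, C2 unchanged); cached 0 stands.

Note the absorption at C2: it re-runs yet its value is the same, leaving the output's value untouched.

Demanding C3 again yields 0.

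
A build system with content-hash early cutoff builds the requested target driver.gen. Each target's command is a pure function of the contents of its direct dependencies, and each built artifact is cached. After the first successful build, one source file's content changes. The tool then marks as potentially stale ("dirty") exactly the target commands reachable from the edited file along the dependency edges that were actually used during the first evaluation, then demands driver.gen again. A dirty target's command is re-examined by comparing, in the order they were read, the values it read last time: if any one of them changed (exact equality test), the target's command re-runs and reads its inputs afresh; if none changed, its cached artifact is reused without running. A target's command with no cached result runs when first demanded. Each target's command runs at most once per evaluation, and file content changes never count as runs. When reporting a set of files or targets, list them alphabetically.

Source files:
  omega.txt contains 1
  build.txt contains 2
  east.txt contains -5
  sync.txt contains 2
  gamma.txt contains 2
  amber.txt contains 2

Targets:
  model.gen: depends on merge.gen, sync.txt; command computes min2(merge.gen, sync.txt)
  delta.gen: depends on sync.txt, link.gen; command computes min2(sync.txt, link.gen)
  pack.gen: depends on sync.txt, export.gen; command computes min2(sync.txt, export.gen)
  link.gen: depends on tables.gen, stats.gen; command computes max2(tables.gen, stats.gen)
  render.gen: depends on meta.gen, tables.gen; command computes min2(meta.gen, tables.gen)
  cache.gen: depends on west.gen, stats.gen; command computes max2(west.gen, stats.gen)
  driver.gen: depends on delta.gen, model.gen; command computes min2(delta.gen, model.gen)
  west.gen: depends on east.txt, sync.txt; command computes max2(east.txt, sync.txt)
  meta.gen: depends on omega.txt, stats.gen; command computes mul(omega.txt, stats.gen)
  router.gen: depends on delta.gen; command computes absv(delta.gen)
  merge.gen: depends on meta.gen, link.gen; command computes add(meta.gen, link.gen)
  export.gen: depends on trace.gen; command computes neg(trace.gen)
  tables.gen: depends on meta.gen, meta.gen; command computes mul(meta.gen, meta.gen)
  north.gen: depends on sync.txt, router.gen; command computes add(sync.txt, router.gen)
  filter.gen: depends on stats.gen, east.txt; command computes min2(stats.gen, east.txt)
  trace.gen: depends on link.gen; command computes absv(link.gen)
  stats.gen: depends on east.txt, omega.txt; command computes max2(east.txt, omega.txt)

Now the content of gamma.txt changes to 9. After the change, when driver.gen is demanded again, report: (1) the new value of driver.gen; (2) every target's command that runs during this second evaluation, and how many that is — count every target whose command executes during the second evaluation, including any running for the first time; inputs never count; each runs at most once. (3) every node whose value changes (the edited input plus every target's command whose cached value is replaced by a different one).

New value of driver.gen: 1.
Target commands that run: none — 0 in total.
Values that change: gamma.txt.
Key observation: gamma.txt is never demanded by the output, so the edit triggers no recomputation at all.

First evaluation (everything demanded from the output):
  stats.gen = max2(-5, 1) = 1
  meta.gen = mul(1, 1) = 1
  tables.gen = mul(1, 1) = 1
  link.gen = max2(1, 1) = 1
  delta.gen = min2(2, 1) = 1
  merge.gen = add(1, 1) = 2
  model.gen = min2(2, 2) = 2
  driver.gen = min2(1, 2) = 1

Propagation after the edit:
  gamma.txt feeds no computation that the output demands — nothing is marked dirty and nothing runs.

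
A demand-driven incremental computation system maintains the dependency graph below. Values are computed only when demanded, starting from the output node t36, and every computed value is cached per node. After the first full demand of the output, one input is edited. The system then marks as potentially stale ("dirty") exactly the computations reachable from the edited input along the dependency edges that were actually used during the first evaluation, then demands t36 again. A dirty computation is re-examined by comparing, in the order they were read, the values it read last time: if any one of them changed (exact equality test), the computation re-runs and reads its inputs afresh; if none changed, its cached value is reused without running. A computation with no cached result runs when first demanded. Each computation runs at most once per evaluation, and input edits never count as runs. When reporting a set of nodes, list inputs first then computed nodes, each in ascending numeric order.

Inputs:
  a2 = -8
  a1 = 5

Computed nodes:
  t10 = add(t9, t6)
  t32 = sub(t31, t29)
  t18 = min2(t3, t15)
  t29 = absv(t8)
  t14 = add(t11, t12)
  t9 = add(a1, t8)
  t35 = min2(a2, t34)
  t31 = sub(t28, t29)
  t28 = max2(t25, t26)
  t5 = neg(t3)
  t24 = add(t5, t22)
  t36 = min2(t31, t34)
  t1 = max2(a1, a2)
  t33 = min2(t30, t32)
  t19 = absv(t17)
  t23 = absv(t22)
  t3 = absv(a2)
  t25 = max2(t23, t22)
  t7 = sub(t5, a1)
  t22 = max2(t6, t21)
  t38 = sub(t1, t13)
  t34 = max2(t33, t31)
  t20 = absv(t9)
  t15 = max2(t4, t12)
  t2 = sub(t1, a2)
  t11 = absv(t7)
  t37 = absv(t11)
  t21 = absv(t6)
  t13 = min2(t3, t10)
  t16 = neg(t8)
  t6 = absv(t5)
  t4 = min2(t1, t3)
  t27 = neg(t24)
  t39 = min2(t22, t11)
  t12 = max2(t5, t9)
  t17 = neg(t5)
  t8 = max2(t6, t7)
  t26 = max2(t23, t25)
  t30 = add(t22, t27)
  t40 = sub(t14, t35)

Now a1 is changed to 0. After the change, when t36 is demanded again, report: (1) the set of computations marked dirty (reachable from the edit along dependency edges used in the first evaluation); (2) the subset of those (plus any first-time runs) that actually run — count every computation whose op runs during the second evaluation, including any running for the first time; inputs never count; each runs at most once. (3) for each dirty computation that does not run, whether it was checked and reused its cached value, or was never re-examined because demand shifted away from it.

Marked dirty: t7, t8, t29, t31, t32, t33, t34, t36.
Computations that run: t7, t8 — 2 in total.
Checked but reused from cache: t29, t31, t32, t33, t34, t36.
Key observation: the change is absorbed at t8 — it re-runs but produces the same value, and the output's value is unchanged.

First evaluation (everything demanded from the output):
  t3 = absv(-8) = 8
  t5 = neg(8) = -8
  t6 = absv(-8) = 8
  t7 = sub(-8, 5) = -13
  t8 = max2(8, -13) = 8
  t21 = absv(8) = 8
  t22 = max2(8, 8) = 8
  t23 = absv(8) = 8
  t24 = add(-8, 8) = 0
  t25 = max2(8, 8) = 8
  t26 = max2(8, 8) = 8
  t27 = neg(0) = 0
  t28 = max2(8, 8) = 8
  t29 = absv(8) = 8
  t30 = add(8, 0) = 8
  t31 = sub(8, 8) = 0
  t32 = sub(0, 8) = -8
  t33 = min2(8, -8) = -8
  t34 = max2(-8, 0) = 0
  t36 = min2(0, 0) = 0

Propagation after the edit:
  t7: runs — a1 5->0; result -8.
  t8: runs — t7 -13->-8; result 8 (same value as before).
  t29: checked — values it read are unchanged (t8 unchanged); reused cached 8 without running.
  t31: checked — values it read are unchanged (t28 unchanged, t29 unchanged); reused cached 0 without running.
  t32: checked — values it read are unchanged (t31 unchanged, t29 unchanged); reused cached -8 without running.
  t33: checked — values it read are unchanged (t30 unchanged, t32 unchanged); reused cached -8 without running.
  t34: checked — values it read are unchanged (t33 unchanged, t31 unchanged); reused cached 0 without running.
  t36: checked — values it read are unchanged (t31 unchanged, t34 unchanged); reused cached 0 without running.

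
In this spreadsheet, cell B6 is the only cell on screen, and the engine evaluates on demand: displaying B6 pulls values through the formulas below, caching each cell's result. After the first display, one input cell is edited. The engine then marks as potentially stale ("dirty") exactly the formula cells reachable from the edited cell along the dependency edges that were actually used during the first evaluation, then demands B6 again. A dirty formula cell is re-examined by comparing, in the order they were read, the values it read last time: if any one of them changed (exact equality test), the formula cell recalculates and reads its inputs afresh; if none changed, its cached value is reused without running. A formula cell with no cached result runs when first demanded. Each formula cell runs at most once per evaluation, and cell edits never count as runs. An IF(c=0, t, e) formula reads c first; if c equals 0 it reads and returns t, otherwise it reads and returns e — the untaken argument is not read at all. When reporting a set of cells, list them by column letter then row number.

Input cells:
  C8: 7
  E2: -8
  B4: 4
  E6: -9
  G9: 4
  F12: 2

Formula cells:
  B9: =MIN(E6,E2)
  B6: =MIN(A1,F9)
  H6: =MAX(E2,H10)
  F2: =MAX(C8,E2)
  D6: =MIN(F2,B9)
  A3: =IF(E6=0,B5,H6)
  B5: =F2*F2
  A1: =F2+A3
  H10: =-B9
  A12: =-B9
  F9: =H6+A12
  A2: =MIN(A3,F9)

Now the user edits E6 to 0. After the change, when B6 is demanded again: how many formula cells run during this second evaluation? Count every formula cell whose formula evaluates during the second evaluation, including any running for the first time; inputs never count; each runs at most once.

Run set: A1, A3, A12, B5, B6, B9, F9, H6, H10 (9 run).
The important point: the flipped condition pulls in fresh nodes; B5 runs for the first time.

Initial pass — values computed on the first demand:
  B9 = MIN(-9, -8) = -9
  A12 = -(-9) = 9
  F2 = MAX(7, -8) = 7
  H10 = -(-9) = 9
  H6 = MAX(-8, 9) = 9
  A3 = IF(E6=0: E6=-9 -> else branch H6) = 9
  A1 = 7 + 9 = 16
  F9 = 9 + 9 = 18
  B6 = MIN(16, 18) = 16

Second demand — change propagation:
  B5: newly demanded (no cache) — executes and yields 49.
  B9: re-runs because E6 -9->0; new result -8.
  A12: re-runs because B9 -9->-8; new result 8.
  H10: re-runs because B9 -9->-8; new result 8.
  H6: re-runs because H10 9->8; new result 8.
  A3: re-runs because E6 -9->0; H6 9->8; new result 49.
  A1: re-runs because A3 9->49; new result 56.
  F9: re-runs because H6 9->8; A12 9->8; new result 16.
  B6: re-runs because A1 16->56; F9 18->16; new result 16 (unchanged).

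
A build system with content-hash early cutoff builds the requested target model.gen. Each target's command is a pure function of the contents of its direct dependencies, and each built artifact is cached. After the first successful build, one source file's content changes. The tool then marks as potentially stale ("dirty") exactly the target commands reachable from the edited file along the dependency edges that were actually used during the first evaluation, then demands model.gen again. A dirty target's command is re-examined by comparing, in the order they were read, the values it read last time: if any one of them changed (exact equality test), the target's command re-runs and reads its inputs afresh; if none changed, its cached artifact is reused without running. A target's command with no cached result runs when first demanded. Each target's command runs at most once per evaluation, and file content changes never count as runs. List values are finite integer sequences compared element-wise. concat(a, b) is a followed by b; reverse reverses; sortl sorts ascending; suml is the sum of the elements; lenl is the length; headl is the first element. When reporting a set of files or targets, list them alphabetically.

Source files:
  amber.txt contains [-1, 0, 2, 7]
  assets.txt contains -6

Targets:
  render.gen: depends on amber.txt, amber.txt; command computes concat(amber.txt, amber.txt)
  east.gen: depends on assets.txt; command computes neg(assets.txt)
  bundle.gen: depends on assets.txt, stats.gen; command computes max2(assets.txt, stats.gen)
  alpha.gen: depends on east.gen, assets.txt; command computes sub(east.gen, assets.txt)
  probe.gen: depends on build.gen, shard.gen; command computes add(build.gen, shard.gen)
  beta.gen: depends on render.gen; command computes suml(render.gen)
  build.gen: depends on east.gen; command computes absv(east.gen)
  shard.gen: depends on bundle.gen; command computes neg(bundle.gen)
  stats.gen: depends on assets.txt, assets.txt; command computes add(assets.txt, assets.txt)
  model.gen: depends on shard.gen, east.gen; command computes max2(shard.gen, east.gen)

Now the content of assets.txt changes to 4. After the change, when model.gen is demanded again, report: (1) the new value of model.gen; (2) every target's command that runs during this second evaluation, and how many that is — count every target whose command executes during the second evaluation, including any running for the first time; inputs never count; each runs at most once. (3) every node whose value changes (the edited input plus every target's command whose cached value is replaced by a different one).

First evaluation (everything demanded from the output):
  east.gen = neg(-6) = 6
  stats.gen = add(-6, -6) = -12
  bundle.gen = max2(-6, -12) = -6
  shard.gen = neg(-6) = 6
  model.gen = max2(6, 6) = 6

Propagation after the edit:
  east.gen: runs — assets.txt -6->4; result -4.
  stats.gen: runs — assets.txt -6->4; assets.txt -6->4; result 8.
  bundle.gen: runs — assets.txt -6->4; stats.gen -12->8; result 8.
  shard.gen: runs — bundle.gen -6->8; result -8.
  model.gen: runs — shard.gen 6->-8; east.gen 6->-4; result -4.

New value of model.gen: -4.
Target commands that run: bundle.gen, east.gen, model.gen, shard.gen, stats.gen — 5 in total.
Values that change: assets.txt, bundle.gen, east.gen, model.gen, shard.gen, stats.gen.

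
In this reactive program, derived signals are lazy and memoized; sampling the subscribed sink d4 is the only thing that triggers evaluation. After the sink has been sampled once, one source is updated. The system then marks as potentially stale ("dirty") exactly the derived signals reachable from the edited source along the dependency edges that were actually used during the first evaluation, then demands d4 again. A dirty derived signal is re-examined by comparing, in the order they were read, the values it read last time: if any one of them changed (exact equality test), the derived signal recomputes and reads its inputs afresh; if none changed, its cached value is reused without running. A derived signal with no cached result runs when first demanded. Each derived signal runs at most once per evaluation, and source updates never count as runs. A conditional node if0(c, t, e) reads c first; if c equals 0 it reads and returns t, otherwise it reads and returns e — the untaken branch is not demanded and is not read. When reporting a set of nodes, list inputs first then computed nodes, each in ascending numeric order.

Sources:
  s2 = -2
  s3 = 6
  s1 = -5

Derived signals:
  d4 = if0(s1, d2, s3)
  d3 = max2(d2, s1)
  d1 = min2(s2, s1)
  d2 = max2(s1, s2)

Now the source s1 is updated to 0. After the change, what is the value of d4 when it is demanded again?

Demanding d4 again yields 0.
Note the branch switch — d2 had no cache and runs now for the first time.

First demand of the output computes:
  d4 = if0(s1=-5 -> else branch s3) = 6

After the edit, cleaning proceeds:
  d2: had never run; runs now, result 0.
  d4: a read changed (s1 -5->0) — executes, giving 0.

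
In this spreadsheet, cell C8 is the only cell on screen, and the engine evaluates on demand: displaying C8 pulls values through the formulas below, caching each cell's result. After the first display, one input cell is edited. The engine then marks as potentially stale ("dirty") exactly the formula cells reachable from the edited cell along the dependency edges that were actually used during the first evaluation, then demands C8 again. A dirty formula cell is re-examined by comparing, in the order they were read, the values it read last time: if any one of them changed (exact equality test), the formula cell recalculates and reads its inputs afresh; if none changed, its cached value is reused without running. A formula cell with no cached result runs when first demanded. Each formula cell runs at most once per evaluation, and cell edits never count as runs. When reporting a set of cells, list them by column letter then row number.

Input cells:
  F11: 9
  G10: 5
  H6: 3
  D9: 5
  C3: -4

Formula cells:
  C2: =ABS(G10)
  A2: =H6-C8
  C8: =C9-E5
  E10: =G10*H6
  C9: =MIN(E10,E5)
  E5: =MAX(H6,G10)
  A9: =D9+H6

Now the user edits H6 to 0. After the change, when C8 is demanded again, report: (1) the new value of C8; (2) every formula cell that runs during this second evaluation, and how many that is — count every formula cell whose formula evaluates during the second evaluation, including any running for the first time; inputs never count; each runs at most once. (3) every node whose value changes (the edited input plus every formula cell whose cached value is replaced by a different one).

C8 now evaluates to -5.
Run set: C8, C9, E5, E10 (4 run).
Changed values: C8, C9, E10, H6.

Initial pass — values computed on the first demand:
  E5 = MAX(3, 5) = 5
  E10 = 5 * 3 = 15
  C9 = MIN(15, 5) = 5
  C8 = 5 - 5 = 0

Second demand — change propagation:
  E5: re-runs because H6 3->0; new result 5 (unchanged).
  E10: re-runs because H6 3->0; new result 0.
  C9: re-runs because E10 15->0; new result 0.
  C8: re-runs because C9 5->0; new result -5.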